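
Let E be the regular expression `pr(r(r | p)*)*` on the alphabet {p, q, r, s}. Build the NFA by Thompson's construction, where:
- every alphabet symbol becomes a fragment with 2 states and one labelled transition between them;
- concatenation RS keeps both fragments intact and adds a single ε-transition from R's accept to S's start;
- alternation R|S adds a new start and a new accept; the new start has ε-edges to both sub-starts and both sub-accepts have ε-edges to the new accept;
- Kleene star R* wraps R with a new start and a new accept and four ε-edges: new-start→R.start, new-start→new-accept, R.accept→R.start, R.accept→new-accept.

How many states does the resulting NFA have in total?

16

Bottom-up over the parse tree:
Each of the 5 symbol leaves contributes a 2-state fragment.
  r | p = 6 states
  (r | p)* = 8 states
  r(r | p)* = 10 states
  (r(r | p)*)* = 12 states
  pr(r(r | p)*)* = 16 states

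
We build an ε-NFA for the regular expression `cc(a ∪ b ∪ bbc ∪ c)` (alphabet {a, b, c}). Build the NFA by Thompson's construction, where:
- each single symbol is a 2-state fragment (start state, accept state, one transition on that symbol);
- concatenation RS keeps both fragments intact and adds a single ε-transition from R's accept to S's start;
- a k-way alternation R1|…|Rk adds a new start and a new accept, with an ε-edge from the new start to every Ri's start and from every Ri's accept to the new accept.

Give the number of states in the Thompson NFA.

By structural recursion:
Each of the 8 symbol leaves contributes a 2-state fragment.
  bbc — 6 states
  a ∪ b ∪ bbc ∪ c — 14 states
  cc(a ∪ b ∪ bbc ∪ c) — 18 states

18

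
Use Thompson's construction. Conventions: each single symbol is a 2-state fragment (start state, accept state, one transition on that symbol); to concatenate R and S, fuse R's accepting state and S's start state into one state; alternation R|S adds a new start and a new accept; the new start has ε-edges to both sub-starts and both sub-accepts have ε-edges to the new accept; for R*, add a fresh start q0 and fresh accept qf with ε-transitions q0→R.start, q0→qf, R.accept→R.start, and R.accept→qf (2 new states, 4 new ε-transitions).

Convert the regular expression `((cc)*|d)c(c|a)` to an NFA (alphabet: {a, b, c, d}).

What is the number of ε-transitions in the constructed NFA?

12

By structural recursion:
Each of the 6 symbol leaves contributes 0 ε-transitions.
  cc = 0 ε-transitions
  (cc)* = 4 ε-transitions
  (cc)*|d = 8 ε-transitions
  c|a = 4 ε-transitions
  ((cc)*|d)c(c|a) = 12 ε-transitions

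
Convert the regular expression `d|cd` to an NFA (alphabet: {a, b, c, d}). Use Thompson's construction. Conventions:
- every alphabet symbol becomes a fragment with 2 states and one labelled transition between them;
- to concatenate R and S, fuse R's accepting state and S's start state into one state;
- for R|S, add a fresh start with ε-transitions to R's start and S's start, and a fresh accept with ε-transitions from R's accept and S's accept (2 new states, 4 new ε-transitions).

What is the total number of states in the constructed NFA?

7

Recursing over subexpressions:
Each of the 3 symbol leaves contributes a 2-state fragment.
  cd — 3 states
  d|cd — 7 states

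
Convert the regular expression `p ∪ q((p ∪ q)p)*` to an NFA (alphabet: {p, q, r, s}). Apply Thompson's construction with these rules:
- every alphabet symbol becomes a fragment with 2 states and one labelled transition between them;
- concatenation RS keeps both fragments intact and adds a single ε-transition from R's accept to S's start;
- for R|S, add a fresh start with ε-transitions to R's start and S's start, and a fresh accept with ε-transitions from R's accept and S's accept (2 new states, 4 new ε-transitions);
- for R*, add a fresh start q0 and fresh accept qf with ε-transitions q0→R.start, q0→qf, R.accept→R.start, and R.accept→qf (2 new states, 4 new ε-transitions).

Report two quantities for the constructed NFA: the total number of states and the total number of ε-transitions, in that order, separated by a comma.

16, 14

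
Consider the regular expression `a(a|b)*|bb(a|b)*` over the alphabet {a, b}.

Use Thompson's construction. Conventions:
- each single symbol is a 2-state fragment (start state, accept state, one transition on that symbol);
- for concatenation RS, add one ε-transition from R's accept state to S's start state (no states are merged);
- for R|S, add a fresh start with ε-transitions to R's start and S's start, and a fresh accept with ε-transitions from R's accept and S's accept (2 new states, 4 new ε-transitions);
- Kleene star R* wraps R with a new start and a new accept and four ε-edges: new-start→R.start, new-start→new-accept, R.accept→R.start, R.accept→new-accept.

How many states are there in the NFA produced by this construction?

Bottom-up over the parse tree:
Each of the 7 symbol leaves contributes a 2-state fragment.
  a|b → 6 states
  (a|b)* → 8 states
  a(a|b)* → 10 states
  a|b → 6 states
  (a|b)* → 8 states
  bb(a|b)* → 12 states
  a(a|b)*|bb(a|b)* → 24 states

24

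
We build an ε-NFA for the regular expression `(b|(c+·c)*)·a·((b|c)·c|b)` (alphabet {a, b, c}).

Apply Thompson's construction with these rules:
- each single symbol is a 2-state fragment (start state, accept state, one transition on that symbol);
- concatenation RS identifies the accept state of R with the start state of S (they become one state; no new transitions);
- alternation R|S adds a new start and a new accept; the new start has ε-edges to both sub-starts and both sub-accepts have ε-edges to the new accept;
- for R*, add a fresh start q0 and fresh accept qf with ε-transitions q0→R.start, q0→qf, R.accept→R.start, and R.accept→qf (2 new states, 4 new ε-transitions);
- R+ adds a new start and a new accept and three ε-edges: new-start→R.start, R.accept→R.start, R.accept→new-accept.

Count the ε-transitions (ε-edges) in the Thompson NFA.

19

Recursing over subexpressions:
Each of the 8 symbol leaves contributes 0 ε-transitions.
  c+ = 3 ε-transitions
  c+·c = 3 ε-transitions
  (c+·c)* = 7 ε-transitions
  b|(c+·c)* = 11 ε-transitions
  b|c = 4 ε-transitions
  (b|c)·c = 4 ε-transitions
  (b|c)·c|b = 8 ε-transitions
  (b|(c+·c)*)·a·((b|c)·c|b) = 19 ε-transitions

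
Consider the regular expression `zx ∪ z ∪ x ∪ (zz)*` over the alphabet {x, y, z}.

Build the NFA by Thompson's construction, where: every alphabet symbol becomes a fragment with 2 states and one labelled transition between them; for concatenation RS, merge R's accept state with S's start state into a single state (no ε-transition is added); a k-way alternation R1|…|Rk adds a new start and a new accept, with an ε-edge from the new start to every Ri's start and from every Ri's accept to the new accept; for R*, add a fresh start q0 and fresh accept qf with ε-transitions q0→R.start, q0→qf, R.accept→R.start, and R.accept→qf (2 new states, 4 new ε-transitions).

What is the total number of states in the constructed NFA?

Bottom-up over the parse tree:
Each of the 6 symbol leaves contributes a 2-state fragment.
  zx — 3 states
  zz — 3 states
  (zz)* — 5 states
  zx ∪ z ∪ x ∪ (zz)* — 14 states

14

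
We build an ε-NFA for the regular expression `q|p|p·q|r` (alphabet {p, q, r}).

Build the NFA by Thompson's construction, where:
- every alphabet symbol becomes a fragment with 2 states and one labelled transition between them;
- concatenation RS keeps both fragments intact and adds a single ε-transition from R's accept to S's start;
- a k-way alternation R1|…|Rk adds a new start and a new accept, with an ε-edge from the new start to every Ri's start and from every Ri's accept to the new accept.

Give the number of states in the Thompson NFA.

Recursing over subexpressions:
Each of the 5 symbol leaves contributes a 2-state fragment.
  p·q — 4 states
  q|p|p·q|r — 12 states

12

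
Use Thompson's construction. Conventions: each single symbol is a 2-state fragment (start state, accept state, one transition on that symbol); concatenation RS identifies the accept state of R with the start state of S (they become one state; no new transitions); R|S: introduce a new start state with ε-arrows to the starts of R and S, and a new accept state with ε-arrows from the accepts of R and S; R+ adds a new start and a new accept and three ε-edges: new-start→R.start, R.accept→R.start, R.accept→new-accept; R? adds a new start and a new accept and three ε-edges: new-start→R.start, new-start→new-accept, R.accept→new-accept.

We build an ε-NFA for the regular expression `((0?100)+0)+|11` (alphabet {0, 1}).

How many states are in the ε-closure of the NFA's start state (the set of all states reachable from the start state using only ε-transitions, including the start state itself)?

Compute the ε-closure size of each fragment's start state recursively; a symbol fragment's start has no outgoing ε-edge, so its closure is just itself (size 1).
  0? : new start has ε-edges to the inner start and to the new accept, so C = 2 + 1 = 3
  0?100 : C = 3 + (1−1) = 3 (closure spills across the concat boundary because the left factor accepts ε)
  (0?100)+ : new start ε-reaches only the body's start; the new accept needs a symbol first: C = 1 + 3 = 4
  (0?100)+0 : same as the first factor's closure: C = 4
  ((0?100)+0)+ : new start ε-reaches only the body's start; the new accept needs a symbol first: C = 1 + 4 = 5
  11 : C equals the left operand's closure size = 1 (its accept is not ε-reachable, so the closure stops there)
  ((0?100)+0)+|11 : C = 1 + 5 + 1 = 7 (the new accept is not ε-reachable since no branch accepts ε)

7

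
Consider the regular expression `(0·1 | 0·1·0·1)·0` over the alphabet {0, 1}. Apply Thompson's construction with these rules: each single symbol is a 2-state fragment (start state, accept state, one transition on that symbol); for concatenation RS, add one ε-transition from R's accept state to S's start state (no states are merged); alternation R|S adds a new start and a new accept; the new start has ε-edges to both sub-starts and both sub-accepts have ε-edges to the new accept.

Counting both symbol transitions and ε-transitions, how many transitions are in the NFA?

Recursing over subexpressions:
Each of the 7 symbol leaves contributes 1 transition (1 symbol, 0 ε).
  0·1 : 3 transitions (2 symbol, 1 ε)
  0·1·0·1 : 7 transitions (4 symbol, 3 ε)
  0·1 | 0·1·0·1 : 14 transitions (6 symbol, 8 ε)
  (0·1 | 0·1·0·1)·0 : 16 transitions (7 symbol, 9 ε)

16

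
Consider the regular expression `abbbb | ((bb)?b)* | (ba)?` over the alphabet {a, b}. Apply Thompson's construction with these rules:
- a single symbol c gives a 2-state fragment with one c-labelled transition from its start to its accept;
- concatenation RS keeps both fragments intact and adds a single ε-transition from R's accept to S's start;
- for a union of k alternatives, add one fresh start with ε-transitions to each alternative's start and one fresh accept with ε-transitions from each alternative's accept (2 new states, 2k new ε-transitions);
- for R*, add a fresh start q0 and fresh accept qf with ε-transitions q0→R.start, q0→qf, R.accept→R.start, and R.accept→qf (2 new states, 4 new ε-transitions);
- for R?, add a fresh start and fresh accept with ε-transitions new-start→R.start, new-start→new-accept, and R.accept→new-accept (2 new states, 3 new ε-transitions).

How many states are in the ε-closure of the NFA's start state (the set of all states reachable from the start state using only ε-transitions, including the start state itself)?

Work bottom-up. For each fragment F, track |ε-closure(F.start)| and whether F's accept lies in that closure (i.e. whether F accepts ε). A single-symbol fragment has closure size 1 and does not accept ε.
  abbbb : C equals the left operand's closure size = 1 (its accept is not ε-reachable, so the closure stops there)
  bb : same as the first factor's closure: C = 1
  (bb)? : C = 1 (new start) + 1 (body) + 1 (new accept, via ε) = 3
  (bb)?b : C = 3 + 1 = 4 (closure spills across the concat boundary because the left factor accepts ε)
  ((bb)?b)* : new start has ε-edges to the inner start and to the new accept, so C = 2 + 4 = 6
  ba : same as the first factor's closure: C = 1
  (ba)? : C = 1 (new start) + 1 (body) + 1 (new accept, via ε) = 3
  abbbb | ((bb)?b)* | (ba)? : C = 1 (new start) + (1 + 6 + 3) + 1 (new accept, since some branch ε-reaches its own accept) = 12

12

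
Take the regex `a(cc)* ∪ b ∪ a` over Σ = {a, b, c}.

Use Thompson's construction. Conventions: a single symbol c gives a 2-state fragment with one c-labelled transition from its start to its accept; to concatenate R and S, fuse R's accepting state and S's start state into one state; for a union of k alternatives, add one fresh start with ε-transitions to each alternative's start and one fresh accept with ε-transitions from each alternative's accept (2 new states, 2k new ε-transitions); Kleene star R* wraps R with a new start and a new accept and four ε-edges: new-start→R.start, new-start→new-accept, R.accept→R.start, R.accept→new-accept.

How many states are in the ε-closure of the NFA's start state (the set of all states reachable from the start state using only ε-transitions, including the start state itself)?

4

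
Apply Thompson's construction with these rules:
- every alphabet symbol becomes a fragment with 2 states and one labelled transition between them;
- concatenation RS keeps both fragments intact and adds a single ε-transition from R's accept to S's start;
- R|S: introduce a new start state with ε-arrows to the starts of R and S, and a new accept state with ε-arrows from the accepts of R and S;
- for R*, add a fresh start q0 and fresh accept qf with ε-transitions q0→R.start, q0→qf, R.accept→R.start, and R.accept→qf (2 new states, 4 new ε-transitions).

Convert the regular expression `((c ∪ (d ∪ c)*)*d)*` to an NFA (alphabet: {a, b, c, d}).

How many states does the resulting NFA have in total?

18

Per subexpression:
Each of the 4 symbol leaves contributes a 2-state fragment.
  d ∪ c = 6 states
  (d ∪ c)* = 8 states
  c ∪ (d ∪ c)* = 12 states
  (c ∪ (d ∪ c)*)* = 14 states
  (c ∪ (d ∪ c)*)*d = 16 states
  ((c ∪ (d ∪ c)*)*d)* = 18 states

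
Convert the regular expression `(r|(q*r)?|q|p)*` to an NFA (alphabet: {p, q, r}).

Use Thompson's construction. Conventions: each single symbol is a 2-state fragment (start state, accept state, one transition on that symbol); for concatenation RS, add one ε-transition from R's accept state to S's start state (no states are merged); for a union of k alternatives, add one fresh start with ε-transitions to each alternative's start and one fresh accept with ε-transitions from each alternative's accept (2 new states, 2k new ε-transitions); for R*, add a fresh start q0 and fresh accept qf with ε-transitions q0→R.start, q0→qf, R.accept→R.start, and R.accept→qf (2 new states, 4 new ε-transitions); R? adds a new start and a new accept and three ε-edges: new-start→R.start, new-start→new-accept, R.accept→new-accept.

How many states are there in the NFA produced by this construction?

18

Recursing over subexpressions:
Each of the 5 symbol leaves contributes a 2-state fragment.
  q* = 4 states
  q*r = 6 states
  (q*r)? = 8 states
  r|(q*r)?|q|p = 16 states
  (r|(q*r)?|q|p)* = 18 states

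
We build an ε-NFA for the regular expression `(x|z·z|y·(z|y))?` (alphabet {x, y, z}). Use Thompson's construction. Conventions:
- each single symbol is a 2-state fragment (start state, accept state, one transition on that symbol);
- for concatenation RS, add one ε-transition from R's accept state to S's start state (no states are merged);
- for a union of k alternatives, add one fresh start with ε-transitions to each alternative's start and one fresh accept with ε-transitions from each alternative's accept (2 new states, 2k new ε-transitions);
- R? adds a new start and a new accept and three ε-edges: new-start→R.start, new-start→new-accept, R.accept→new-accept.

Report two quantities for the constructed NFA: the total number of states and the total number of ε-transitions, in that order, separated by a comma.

By structural recursion:
Each of the 6 symbol leaves contributes 2 states and 0 ε-transitions.
  z·z — 4 states, 1 ε-transition
  z|y — 6 states, 4 ε-transitions
  y·(z|y) — 8 states, 5 ε-transitions
  x|z·z|y·(z|y) — 16 states, 12 ε-transitions
  (x|z·z|y·(z|y))? — 18 states, 15 ε-transitions

18, 15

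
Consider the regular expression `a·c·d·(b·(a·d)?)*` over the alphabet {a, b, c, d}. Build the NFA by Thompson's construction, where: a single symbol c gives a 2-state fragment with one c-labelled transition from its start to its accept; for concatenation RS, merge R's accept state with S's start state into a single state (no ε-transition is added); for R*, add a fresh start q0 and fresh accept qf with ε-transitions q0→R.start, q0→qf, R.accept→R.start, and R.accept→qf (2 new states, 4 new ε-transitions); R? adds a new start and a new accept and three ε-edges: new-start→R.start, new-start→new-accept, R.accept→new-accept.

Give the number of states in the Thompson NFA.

11

By structural recursion:
Each of the 6 symbol leaves contributes a 2-state fragment.
  a·d : 3 states
  (a·d)? : 5 states
  b·(a·d)? : 6 states
  (b·(a·d)?)* : 8 states
  a·c·d·(b·(a·d)?)* : 11 states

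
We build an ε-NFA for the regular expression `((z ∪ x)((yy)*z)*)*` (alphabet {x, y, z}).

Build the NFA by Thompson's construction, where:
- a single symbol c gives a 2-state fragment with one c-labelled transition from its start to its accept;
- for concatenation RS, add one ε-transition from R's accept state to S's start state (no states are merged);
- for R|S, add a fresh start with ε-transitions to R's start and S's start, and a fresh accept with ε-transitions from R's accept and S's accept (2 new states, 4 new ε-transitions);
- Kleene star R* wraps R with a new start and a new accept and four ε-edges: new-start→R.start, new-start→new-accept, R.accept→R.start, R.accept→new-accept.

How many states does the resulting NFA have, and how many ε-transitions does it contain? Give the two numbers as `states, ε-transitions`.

18, 19

Recursing over subexpressions:
Each of the 5 symbol leaves contributes 2 states and 0 ε-transitions.
  z ∪ x = 6 states, 4 ε-transitions
  yy = 4 states, 1 ε-transition
  (yy)* = 6 states, 5 ε-transitions
  (yy)*z = 8 states, 6 ε-transitions
  ((yy)*z)* = 10 states, 10 ε-transitions
  (z ∪ x)((yy)*z)* = 16 states, 15 ε-transitions
  ((z ∪ x)((yy)*z)*)* = 18 states, 19 ε-transitions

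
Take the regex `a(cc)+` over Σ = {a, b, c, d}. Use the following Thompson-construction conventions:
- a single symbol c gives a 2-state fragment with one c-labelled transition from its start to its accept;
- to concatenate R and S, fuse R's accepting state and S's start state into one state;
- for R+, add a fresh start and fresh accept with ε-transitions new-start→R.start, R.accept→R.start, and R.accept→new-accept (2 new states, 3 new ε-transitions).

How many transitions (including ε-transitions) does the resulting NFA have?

6

Building bottom-up:
Each of the 3 symbol leaves contributes 1 transition (1 symbol, 0 ε).
  cc → 2 transitions (2 symbol, 0 ε)
  (cc)+ → 5 transitions (2 symbol, 3 ε)
  a(cc)+ → 6 transitions (3 symbol, 3 ε)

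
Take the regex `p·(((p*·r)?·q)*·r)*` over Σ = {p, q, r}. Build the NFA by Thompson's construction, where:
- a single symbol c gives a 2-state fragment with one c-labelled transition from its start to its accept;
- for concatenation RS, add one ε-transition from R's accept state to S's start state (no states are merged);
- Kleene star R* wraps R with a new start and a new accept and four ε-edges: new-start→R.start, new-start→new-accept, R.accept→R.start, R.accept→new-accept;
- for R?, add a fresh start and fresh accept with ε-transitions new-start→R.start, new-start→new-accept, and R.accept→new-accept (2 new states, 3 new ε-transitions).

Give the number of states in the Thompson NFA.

By structural recursion:
Each of the 5 symbol leaves contributes a 2-state fragment.
  p* = 4 states
  p*·r = 6 states
  (p*·r)? = 8 states
  (p*·r)?·q = 10 states
  ((p*·r)?·q)* = 12 states
  ((p*·r)?·q)*·r = 14 states
  (((p*·r)?·q)*·r)* = 16 states
  p·(((p*·r)?·q)*·r)* = 18 states

18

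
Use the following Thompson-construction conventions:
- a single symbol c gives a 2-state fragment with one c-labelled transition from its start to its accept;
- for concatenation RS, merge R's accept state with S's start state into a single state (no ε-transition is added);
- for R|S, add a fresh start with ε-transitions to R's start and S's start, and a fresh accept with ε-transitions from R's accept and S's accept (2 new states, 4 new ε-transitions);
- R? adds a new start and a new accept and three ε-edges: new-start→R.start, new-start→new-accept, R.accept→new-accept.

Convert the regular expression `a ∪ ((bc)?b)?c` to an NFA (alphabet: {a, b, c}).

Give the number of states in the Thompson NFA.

Building bottom-up:
Each of the 5 symbol leaves contributes a 2-state fragment.
  bc = 3 states
  (bc)? = 5 states
  (bc)?b = 6 states
  ((bc)?b)? = 8 states
  ((bc)?b)?c = 9 states
  a ∪ ((bc)?b)?c = 13 states

13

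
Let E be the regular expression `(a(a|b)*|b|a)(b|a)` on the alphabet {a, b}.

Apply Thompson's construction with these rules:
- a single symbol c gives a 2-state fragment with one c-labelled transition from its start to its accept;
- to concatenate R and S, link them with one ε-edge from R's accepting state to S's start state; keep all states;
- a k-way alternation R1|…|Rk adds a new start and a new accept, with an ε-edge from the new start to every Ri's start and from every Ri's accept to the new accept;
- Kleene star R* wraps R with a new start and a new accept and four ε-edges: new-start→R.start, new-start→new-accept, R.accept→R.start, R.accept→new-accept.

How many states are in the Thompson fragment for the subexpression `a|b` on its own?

Fragment for `a|b`:
Each of the 2 symbol leaves contributes a 2-state fragment.
  a|b → 6 states

6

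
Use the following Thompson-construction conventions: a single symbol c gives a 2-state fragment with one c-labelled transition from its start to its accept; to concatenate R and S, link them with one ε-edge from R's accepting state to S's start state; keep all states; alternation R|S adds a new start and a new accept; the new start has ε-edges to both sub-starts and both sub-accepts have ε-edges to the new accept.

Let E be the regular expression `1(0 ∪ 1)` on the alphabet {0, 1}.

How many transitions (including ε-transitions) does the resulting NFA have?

Per subexpression:
Each of the 3 symbol leaves contributes 1 transition (1 symbol, 0 ε).
  0 ∪ 1 — 6 transitions (2 symbol, 4 ε)
  1(0 ∪ 1) — 8 transitions (3 symbol, 5 ε)

8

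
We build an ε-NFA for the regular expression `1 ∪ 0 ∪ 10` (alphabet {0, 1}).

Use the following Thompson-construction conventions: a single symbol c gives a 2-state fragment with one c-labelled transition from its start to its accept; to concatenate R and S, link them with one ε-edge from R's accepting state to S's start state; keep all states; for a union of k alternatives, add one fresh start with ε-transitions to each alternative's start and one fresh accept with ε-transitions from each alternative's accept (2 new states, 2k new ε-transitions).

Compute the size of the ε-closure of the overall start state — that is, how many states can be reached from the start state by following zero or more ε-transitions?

4

Compute the ε-closure size of each fragment's start state recursively; a symbol fragment's start has no outgoing ε-edge, so its closure is just itself (size 1).
  10 → |ε-closure| equals the left operand's closure size = 1 (its accept is not ε-reachable, so the closure stops there)
  1 ∪ 0 ∪ 10 → |ε-closure| = 1 + 1 + 1 + 1 = 4 (the new accept is not ε-reachable since no branch accepts ε)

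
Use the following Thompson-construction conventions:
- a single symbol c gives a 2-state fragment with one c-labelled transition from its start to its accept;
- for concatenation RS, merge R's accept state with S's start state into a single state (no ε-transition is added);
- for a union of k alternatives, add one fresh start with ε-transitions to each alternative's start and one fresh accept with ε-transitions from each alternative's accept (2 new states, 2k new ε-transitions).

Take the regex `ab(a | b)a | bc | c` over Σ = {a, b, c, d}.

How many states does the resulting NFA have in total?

Bottom-up over the parse tree:
Each of the 8 symbol leaves contributes a 2-state fragment.
  a | b = 6 states
  ab(a | b)a = 9 states
  bc = 3 states
  ab(a | b)a | bc | c = 16 states

16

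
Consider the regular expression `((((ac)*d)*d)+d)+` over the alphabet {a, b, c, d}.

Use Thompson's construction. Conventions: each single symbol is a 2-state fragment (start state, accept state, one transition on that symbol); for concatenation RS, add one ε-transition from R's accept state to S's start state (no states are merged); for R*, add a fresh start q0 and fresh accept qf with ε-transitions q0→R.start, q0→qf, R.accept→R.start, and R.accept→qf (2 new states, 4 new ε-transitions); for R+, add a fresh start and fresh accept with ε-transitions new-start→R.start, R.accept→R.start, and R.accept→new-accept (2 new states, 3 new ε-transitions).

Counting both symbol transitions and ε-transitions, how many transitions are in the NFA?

23

Building bottom-up:
Each of the 5 symbol leaves contributes 1 transition (1 symbol, 0 ε).
  ac — 3 transitions (2 symbol, 1 ε)
  (ac)* — 7 transitions (2 symbol, 5 ε)
  (ac)*d — 9 transitions (3 symbol, 6 ε)
  ((ac)*d)* — 13 transitions (3 symbol, 10 ε)
  ((ac)*d)*d — 15 transitions (4 symbol, 11 ε)
  (((ac)*d)*d)+ — 18 transitions (4 symbol, 14 ε)
  (((ac)*d)*d)+d — 20 transitions (5 symbol, 15 ε)
  ((((ac)*d)*d)+d)+ — 23 transitions (5 symbol, 18 ε)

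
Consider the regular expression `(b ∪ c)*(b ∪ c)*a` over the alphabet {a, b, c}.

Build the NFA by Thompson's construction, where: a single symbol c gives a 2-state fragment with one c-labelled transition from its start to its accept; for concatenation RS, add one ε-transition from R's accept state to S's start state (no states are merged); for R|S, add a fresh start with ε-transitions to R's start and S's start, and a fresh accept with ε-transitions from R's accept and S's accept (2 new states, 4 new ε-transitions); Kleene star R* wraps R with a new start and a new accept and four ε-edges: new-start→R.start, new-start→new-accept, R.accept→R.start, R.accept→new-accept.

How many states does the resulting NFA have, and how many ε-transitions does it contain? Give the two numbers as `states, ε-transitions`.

Building bottom-up:
Each of the 5 symbol leaves contributes 2 states and 0 ε-transitions.
  b ∪ c → 6 states, 4 ε-transitions
  (b ∪ c)* → 8 states, 8 ε-transitions
  b ∪ c → 6 states, 4 ε-transitions
  (b ∪ c)* → 8 states, 8 ε-transitions
  (b ∪ c)*(b ∪ c)*a → 18 states, 18 ε-transitions

18, 18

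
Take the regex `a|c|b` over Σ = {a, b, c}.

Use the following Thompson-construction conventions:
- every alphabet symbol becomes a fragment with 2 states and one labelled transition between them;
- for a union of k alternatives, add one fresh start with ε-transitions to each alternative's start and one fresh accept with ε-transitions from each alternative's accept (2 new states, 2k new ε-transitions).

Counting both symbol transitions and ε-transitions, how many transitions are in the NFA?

Building bottom-up:
Each of the 3 symbol leaves contributes 1 transition (1 symbol, 0 ε).
  a|c|b → 9 transitions (3 symbol, 6 ε)

9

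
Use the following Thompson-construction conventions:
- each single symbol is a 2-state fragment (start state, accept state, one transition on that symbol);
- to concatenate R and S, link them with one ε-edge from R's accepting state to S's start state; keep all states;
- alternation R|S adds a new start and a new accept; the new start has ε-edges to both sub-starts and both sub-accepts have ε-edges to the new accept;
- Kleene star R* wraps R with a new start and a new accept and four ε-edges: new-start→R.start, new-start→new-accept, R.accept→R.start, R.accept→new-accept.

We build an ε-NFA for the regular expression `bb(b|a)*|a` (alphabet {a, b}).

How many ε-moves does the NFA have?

14

Per subexpression:
Each of the 5 symbol leaves contributes 0 ε-transitions.
  b|a → 4 ε-transitions
  (b|a)* → 8 ε-transitions
  bb(b|a)* → 10 ε-transitions
  bb(b|a)*|a → 14 ε-transitions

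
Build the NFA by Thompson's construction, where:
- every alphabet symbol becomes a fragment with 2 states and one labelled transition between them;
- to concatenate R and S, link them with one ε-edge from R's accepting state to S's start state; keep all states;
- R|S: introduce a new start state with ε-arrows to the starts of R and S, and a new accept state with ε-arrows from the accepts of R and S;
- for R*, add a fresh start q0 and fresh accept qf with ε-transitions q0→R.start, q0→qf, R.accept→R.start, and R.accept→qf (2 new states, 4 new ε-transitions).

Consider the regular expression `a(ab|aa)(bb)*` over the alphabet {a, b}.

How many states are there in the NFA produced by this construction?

18

Bottom-up over the parse tree:
Each of the 7 symbol leaves contributes a 2-state fragment.
  ab = 4 states
  aa = 4 states
  ab|aa = 10 states
  bb = 4 states
  (bb)* = 6 states
  a(ab|aa)(bb)* = 18 states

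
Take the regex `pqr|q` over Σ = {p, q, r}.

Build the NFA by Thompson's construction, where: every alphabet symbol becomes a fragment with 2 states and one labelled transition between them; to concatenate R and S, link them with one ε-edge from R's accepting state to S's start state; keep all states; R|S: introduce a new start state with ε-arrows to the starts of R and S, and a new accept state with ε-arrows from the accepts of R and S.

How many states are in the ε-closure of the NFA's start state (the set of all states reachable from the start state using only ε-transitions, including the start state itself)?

3

Let C(F) = |ε-closure(F.start)| within fragment F, and note whether F accepts ε. Symbol fragments have C = 1 and do not accept ε. Then:
  pqr : |ε-closure| equals the left operand's closure size = 1 (its accept is not ε-reachable, so the closure stops there)
  pqr|q : |ε-closure| = 1 + 1 + 1 = 3 (the new accept is not ε-reachable since no branch accepts ε)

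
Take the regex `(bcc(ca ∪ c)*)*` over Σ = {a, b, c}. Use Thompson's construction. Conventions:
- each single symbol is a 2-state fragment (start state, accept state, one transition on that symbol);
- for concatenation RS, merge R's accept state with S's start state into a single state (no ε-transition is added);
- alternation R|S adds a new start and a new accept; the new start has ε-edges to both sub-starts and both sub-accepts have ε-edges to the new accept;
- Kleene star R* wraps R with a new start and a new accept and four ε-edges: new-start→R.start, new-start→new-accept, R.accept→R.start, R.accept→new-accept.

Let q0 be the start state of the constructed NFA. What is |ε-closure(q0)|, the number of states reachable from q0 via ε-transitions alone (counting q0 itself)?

Compute the ε-closure size of each fragment's start state recursively; a symbol fragment's start has no outgoing ε-edge, so its closure is just itself (size 1).
  ca : |closure| equals the left operand's closure size = 1 (its accept is not ε-reachable, so the closure stops there)
  ca ∪ c : |closure| = 1 + 1 + 1 = 3 (the new accept is not ε-reachable since no branch accepts ε)
  (ca ∪ c)* : new start has ε-edges to the inner start and to the new accept, so |closure| = 2 + 3 = 5
  bcc(ca ∪ c)* : |closure| equals the left operand's closure size = 1 (its accept is not ε-reachable, so the closure stops there)
  (bcc(ca ∪ c)*)* : |closure| = 1 (new start) + 1 (body) + 1 (new accept) = 3

3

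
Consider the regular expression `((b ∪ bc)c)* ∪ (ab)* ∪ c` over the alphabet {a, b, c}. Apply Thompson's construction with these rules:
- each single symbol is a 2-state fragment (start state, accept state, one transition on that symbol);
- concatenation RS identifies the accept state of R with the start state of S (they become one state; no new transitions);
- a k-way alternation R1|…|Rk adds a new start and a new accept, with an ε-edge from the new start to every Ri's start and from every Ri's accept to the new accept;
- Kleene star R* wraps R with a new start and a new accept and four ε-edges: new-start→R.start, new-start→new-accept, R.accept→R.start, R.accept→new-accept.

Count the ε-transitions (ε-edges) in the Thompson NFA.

18

Per subexpression:
Each of the 7 symbol leaves contributes 0 ε-transitions.
  bc : 0 ε-transitions
  b ∪ bc : 4 ε-transitions
  (b ∪ bc)c : 4 ε-transitions
  ((b ∪ bc)c)* : 8 ε-transitions
  ab : 0 ε-transitions
  (ab)* : 4 ε-transitions
  ((b ∪ bc)c)* ∪ (ab)* ∪ c : 18 ε-transitions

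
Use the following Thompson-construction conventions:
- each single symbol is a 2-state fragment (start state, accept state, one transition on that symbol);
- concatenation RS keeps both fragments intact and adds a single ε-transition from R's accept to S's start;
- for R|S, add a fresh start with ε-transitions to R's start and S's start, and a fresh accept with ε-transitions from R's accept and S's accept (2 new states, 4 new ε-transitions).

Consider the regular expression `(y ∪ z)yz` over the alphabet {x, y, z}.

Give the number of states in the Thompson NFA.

By structural recursion:
Each of the 4 symbol leaves contributes a 2-state fragment.
  y ∪ z : 6 states
  (y ∪ z)yz : 10 states

10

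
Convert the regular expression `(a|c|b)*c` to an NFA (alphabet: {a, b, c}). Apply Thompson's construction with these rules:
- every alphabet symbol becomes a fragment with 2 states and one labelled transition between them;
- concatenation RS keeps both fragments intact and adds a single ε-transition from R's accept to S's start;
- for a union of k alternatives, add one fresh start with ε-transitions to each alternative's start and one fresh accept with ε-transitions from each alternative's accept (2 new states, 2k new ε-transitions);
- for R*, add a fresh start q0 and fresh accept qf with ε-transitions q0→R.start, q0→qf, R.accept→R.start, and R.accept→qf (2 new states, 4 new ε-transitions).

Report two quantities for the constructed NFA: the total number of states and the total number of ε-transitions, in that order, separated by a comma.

Per subexpression:
Each of the 4 symbol leaves contributes 2 states and 0 ε-transitions.
  a|c|b : 8 states, 6 ε-transitions
  (a|c|b)* : 10 states, 10 ε-transitions
  (a|c|b)*c : 12 states, 11 ε-transitions

12, 11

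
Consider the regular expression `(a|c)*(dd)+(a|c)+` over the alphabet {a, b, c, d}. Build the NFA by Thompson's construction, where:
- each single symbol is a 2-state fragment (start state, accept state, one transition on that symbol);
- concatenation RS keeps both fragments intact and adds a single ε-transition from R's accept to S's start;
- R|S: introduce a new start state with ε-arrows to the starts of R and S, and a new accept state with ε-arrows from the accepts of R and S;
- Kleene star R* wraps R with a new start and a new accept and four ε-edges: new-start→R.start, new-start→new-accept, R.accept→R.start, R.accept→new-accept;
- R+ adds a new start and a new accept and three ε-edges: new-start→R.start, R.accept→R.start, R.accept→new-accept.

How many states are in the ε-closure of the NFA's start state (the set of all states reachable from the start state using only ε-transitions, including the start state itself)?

Work bottom-up. For each fragment F, track |ε-closure(F.start)| and whether F's accept lies in that closure (i.e. whether F accepts ε). A single-symbol fragment has closure size 1 and does not accept ε.
  a|c — |ε-closure| = 1 + 1 + 1 = 3 (the new accept is not ε-reachable since no branch accepts ε)
  (a|c)* — the star's fresh start ε-reaches both the body's start and the fresh accept: |ε-closure| = 2 + 3 = 5
  dd — |ε-closure| equals the left operand's closure size = 1 (its accept is not ε-reachable, so the closure stops there)
  (dd)+ — new start ε-reaches only the body's start; the new accept needs a symbol first: |ε-closure| = 1 + 1 = 2
  a|c — |ε-closure| = 1 + 1 + 1 = 3 (the new accept is not ε-reachable since no branch accepts ε)
  (a|c)+ — new start ε-reaches only the body's start; the new accept needs a symbol first: |ε-closure| = 1 + 3 = 4
  (a|c)*(dd)+(a|c)+ — |ε-closure| = 5 + 2 = 7 (closure spills across the concat boundary because the left factor accepts ε)

7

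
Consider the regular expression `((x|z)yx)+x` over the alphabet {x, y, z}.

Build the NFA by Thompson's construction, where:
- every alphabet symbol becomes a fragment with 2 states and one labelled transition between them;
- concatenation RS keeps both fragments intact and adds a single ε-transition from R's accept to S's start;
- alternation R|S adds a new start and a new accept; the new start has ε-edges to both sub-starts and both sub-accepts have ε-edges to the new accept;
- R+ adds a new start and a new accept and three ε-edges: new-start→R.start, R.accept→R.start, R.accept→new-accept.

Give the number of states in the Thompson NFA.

14

Per subexpression:
Each of the 5 symbol leaves contributes a 2-state fragment.
  x|z = 6 states
  (x|z)yx = 10 states
  ((x|z)yx)+ = 12 states
  ((x|z)yx)+x = 14 states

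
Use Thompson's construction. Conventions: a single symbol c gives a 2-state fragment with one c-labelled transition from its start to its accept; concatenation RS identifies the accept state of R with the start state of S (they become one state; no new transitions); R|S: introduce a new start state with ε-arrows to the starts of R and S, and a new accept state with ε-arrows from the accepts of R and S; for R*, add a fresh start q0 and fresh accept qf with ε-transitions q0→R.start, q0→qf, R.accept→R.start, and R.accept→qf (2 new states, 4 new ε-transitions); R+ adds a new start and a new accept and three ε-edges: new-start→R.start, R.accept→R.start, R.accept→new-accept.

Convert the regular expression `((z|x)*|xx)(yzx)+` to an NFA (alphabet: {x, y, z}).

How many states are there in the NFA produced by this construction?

18

Per subexpression:
Each of the 7 symbol leaves contributes a 2-state fragment.
  z|x : 6 states
  (z|x)* : 8 states
  xx : 3 states
  (z|x)*|xx : 13 states
  yzx : 4 states
  (yzx)+ : 6 states
  ((z|x)*|xx)(yzx)+ : 18 states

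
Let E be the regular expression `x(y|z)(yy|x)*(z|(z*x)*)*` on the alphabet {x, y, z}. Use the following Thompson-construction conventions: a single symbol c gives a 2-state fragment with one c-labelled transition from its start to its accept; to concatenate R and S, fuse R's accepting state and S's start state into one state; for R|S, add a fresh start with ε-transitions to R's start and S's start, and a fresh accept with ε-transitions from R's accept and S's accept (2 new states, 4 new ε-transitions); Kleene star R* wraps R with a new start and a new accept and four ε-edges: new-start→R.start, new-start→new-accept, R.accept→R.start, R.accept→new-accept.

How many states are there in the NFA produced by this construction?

Bottom-up over the parse tree:
Each of the 9 symbol leaves contributes a 2-state fragment.
  y|z = 6 states
  yy = 3 states
  yy|x = 7 states
  (yy|x)* = 9 states
  z* = 4 states
  z*x = 5 states
  (z*x)* = 7 states
  z|(z*x)* = 11 states
  (z|(z*x)*)* = 13 states
  x(y|z)(yy|x)*(z|(z*x)*)* = 27 states

27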